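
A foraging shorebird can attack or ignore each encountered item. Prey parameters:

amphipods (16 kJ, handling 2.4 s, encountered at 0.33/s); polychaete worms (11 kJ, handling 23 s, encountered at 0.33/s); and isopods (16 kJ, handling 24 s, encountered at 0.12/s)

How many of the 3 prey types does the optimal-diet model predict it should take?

1

Rank by E/h (kJ/s): amphipods 6.67, isopods 0.667, polychaete worms 0.478. Include each in turn until the next type's E/h falls below the running intake rate.
Rate on top 1: 2.946. isopods: 0.667 < 2.946 → exclude; stop.
Optimal diet: amphipods — 1 of 3 types.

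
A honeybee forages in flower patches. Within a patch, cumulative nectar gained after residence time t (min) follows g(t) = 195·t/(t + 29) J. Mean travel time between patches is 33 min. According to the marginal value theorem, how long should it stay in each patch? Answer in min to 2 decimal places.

By the marginal value theorem, leave when the instantaneous gain rate g'(t) equals the habitat-wide average g(t)/(T + t).
g'(t) = 195·29/(t + 29)². Setting 195·29/(t+29)² = 195t/[(t+29)(33+t)] gives 29(33+t) = t(t+29), so t² = 29×33 = 957.
t* = √957 = 30.94 min.

30.94 min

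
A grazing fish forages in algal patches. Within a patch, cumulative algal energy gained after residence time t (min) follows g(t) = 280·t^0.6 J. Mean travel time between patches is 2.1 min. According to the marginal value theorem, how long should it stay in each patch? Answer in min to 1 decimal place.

3.1 min

By the marginal value theorem, leave when the instantaneous gain rate g'(t) equals the habitat-wide average g(t)/(T + t).
g'(t) = 0.6·280·t^-0.4. Setting 0.6·280·t^-0.4 = 280·t^0.6/(2.1+t) gives 0.6(2.1+t) = t, so 0.40·t = 0.6×2.1.
t* = 0.6×2.1/0.40 = 3.15 min.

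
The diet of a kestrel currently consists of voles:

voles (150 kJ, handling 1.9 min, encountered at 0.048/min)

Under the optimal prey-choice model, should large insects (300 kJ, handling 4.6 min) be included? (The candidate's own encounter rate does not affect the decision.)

Current rate: (0.048×150)/(1 + 0.048×1.9) = 6.598 kJ/min.
Profitability of large insects: 300/4.6 = 65.22 kJ/min.
65.22 > 6.598, so adding large insects raises the average — include it.

Yes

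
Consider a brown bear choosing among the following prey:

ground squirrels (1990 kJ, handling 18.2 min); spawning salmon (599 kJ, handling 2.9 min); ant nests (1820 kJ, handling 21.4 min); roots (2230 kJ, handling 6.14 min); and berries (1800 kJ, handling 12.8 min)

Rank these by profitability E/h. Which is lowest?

ant nests

Profitability E/h (kJ/min): ground squirrels = 1990/18.2 = 109, spawning salmon = 599/2.9 = 207, ant nests = 1820/21.4 = 85, roots = 2230/6.14 = 363, berries = 1800/12.8 = 141.
Ranked: roots > spawning salmon > berries > ground squirrels > ant nests.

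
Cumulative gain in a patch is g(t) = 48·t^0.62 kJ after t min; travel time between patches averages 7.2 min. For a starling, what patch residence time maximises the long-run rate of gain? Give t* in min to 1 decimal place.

Optimal t* satisfies g'(t*) = g(t*)/(T + t*).
g'(t) = 0.62·48·t^-0.38. Setting 0.62·48·t^-0.38 = 48·t^0.62/(7.2+t) gives 0.62(7.2+t) = t, so 0.38·t = 0.62×7.2.
t* = 0.62×7.2/0.38 = 11.75 min.

11.7 min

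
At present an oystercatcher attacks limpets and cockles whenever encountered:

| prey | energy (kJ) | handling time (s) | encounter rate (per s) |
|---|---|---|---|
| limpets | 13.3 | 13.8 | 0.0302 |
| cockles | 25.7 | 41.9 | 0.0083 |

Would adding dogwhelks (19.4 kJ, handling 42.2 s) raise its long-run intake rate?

Current rate: (0.0302×13.3 + 0.0083×25.7)/(1 + 0.0302×13.8 + 0.0083×41.9) = 0.3485 kJ/s.
dogwhelks: E/h = 19.4/42.2 = 0.4597 kJ/s.
Since 0.4597 > R, including dogwhelks increases the long-run rate.

Yes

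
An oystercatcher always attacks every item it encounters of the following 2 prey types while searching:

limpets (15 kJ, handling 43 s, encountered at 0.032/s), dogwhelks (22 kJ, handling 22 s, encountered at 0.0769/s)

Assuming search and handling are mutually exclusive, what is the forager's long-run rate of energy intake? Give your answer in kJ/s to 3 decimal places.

R = (0.032×15 + 0.0769×22) / (1 + 0.032×43 + 0.0769×22) = 2.172/4.068 = 0.5339 kJ/s.

0.534 kJ/s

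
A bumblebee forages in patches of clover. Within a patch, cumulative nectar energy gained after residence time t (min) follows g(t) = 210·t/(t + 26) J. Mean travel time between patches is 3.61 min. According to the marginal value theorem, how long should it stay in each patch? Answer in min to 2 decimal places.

9.69 min

Optimal t* satisfies g'(t*) = g(t*)/(T + t*).
g'(t) = 210·26/(t + 26)². Setting 210·26/(t+26)² = 210t/[(t+26)(3.61+t)] gives 26(3.61+t) = t(t+26), so t² = 26×3.61 = 93.86.
t* = √93.86 = 9.688 min.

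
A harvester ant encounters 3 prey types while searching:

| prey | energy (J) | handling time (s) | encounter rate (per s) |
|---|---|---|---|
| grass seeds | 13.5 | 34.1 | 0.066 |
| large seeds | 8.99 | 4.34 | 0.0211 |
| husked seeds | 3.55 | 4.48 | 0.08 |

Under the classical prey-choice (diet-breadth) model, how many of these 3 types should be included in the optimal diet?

Rank by E/h (J/s): large seeds 2.07, husked seeds 0.792, grass seeds 0.396. Include each in turn until the next type's E/h falls below the running intake rate.
Rate on top 1: 0.1738. husked seeds: 0.792 > 0.1738 → include.
Rate on top 2: 0.3267. grass seeds: 0.396 > 0.3267 → include.
Optimal diet: large seeds, husked seeds, grass seeds — 3 of 3 types.

3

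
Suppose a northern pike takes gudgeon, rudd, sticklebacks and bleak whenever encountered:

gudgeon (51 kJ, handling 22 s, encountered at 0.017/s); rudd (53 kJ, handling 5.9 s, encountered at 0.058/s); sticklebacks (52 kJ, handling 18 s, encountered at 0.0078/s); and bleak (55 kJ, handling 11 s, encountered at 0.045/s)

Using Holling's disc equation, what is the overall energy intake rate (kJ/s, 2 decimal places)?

R = (0.017×51 + 0.058×53 + 0.0078×52 + 0.045×55) / (1 + 0.017×22 + 0.058×5.9 + 0.0078×18 + 0.045×11) = 6.822/2.352 = 2.901 kJ/s.

2.90 kJ/s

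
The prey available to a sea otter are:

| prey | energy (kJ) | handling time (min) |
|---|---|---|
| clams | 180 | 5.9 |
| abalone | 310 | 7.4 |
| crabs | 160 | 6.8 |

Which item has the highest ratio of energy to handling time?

abalone

Profitability E/h (kJ/min): clams = 180/5.9 = 30.5, abalone = 310/7.4 = 41.9, crabs = 160/6.8 = 23.5.
Ranked: abalone > clams > crabs.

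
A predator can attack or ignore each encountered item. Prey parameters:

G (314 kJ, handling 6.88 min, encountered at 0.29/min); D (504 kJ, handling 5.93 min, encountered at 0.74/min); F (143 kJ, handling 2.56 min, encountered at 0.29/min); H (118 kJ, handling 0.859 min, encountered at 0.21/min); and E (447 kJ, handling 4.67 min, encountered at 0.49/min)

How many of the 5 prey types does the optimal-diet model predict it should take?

3

Profitabilities (E/h, kJ/min): H 137, E 95.7, D 85, F 55.9, G 45.6. Add prey in this order while the next type's profitability exceeds the intake rate on those already taken.
Rate on top 1: 20.99. E: 95.7 > 20.99 → include.
Rate on top 2: 70.29. D: 85 > 70.29 → include.
Rate on top 3: 78.5. F: 55.9 < 78.5 → exclude; stop.
Optimal diet: H, E, D — 3 of 5 types.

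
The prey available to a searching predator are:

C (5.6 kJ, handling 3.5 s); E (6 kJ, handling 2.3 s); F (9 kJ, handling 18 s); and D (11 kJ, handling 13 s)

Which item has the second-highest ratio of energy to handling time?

C

In descending order of E/h:
E: 6/2.3 = 2.61 kJ/s
C: 5.6/3.5 = 1.6 kJ/s
D: 11/13 = 0.846 kJ/s
F: 9/18 = 0.5 kJ/s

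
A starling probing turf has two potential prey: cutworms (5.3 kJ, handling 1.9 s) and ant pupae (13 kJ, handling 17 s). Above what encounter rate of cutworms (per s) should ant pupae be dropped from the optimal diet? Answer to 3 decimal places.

Drop ant pupae once their profitability E₂/h₂ falls below the rate achievable on cutworms alone: E₂/h₂ = λE₁/(1 + λh₁).
Solve for λ: λE₁h₂ = E₂(1 + λh₁) → λ(E₁h₂ − E₂h₁) = E₂ → λ = E₂/(E₁h₂ − E₂h₁).
λ = 13/(5.3×17 − 13×1.9) = 13/65.4 = 0.1988 per s.

0.199 per s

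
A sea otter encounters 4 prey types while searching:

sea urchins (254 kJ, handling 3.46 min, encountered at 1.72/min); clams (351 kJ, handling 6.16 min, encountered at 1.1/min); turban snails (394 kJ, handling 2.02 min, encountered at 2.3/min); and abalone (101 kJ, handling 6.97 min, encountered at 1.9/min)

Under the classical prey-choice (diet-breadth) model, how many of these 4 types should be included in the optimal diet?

E/h in descending order: turban snails 195, sea urchins 73.4, clams 57, abalone 14.5 kJ/min. The optimal diet is the largest prefix of this list for which every included type satisfies E_i/h_i > R on the types above it.
Rate on top 1: 160.5. sea urchins: 73.4 < 160.5 → exclude; stop.
Optimal diet: turban snails — 1 of 4 types.

1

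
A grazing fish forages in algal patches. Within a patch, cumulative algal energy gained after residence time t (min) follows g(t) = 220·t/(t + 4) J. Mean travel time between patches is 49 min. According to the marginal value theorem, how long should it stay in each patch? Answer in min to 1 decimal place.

14.0 min

Maximise g(t)/(T+t): set derivative to zero → g'(t)(T+t) = g(t).
g'(t) = 220·4/(t + 4)². Setting 220·4/(t+4)² = 220t/[(t+4)(49+t)] gives 4(49+t) = t(t+4), so t² = 4×49 = 196.
t* = √196 = 14 min.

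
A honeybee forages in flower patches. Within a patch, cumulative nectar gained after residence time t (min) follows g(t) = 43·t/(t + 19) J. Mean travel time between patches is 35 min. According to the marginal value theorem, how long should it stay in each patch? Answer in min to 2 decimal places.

Maximise g(t)/(T+t): set derivative to zero → g'(t)(T+t) = g(t).
g'(t) = 43·19/(t + 19)². Setting 43·19/(t+19)² = 43t/[(t+19)(35+t)] gives 19(35+t) = t(t+19), so t² = 19×35 = 665.
t* = √665 = 25.79 min.

25.79 min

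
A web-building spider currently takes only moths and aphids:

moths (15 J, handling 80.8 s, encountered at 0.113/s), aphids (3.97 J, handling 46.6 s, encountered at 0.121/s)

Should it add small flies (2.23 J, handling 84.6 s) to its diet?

No

On moths and aphids alone, R = ΣλE/(1+Σλh) = 2.175/15.77 = 0.138 J/s.
Profitability of small flies: 2.23/84.6 = 0.02636 J/s.
0.02636 < 0.138, so adding small flies would lower the average — exclude it.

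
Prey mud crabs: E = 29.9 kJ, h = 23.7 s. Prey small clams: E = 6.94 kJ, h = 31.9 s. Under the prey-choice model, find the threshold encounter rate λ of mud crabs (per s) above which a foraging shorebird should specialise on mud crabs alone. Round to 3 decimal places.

0.009 per s

Drop small clams once their profitability E₂/h₂ falls below the rate achievable on mud crabs alone: E₂/h₂ = λE₁/(1 + λh₁).
Solve for λ: λE₁h₂ = E₂(1 + λh₁) → λ(E₁h₂ − E₂h₁) = E₂ → λ = E₂/(E₁h₂ − E₂h₁).
λ = 6.94/(29.9×31.9 − 6.94×23.7) = 6.94/789.3 = 0.008792 per s.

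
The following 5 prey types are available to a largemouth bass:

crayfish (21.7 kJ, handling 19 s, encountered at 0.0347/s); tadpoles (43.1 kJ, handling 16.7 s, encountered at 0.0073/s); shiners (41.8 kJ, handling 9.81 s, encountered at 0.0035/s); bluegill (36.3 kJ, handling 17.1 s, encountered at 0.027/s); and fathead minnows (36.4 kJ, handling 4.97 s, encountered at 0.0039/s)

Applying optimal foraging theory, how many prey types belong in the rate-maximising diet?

5

E/h in descending order: fathead minnows 7.32, shiners 4.26, tadpoles 2.58, bluegill 2.12, crayfish 1.14 kJ/s. The optimal diet is the largest prefix of this list for which every included type satisfies E_i/h_i > R on the types above it.
Rate on top 1: 0.1393. shiners: 4.26 > 0.1393 → include.
Rate on top 2: 0.2736. tadpoles: 2.58 > 0.2736 → include.
Rate on top 3: 0.5128. bluegill: 2.12 > 0.5128 → include.
Rate on top 4: 0.9668. crayfish: 1.14 > 0.9668 → include.
Optimal diet: fathead minnows, shiners, tadpoles, bluegill, crayfish — 5 of 5 types.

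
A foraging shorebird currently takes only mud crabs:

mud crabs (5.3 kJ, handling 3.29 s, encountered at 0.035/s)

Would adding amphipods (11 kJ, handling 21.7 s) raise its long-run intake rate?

Yes

Current rate: (0.035×5.3)/(1 + 0.035×3.29) = 0.1663 kJ/s.
amphipods: E/h = 11/21.7 = 0.5069 kJ/s.
0.5069 > 0.1663, so adding amphipods raises the average — include it.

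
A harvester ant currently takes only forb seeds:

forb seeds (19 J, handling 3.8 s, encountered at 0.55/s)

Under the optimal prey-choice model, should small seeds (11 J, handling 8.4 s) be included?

No

Current rate: (0.55×19)/(1 + 0.55×3.8) = 3.382 J/s.
Profitability of small seeds: 11/8.4 = 1.31 J/s.
Since 1.31 < R, time spent handling small seeds is better spent searching.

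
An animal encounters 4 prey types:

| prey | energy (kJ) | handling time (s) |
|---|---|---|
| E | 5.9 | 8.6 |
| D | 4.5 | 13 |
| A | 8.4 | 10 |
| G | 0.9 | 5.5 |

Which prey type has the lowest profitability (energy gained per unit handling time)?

G

In descending order of E/h:
A: 8.4/10 = 0.84 kJ/s
E: 5.9/8.6 = 0.686 kJ/s
D: 4.5/13 = 0.346 kJ/s
G: 0.9/5.5 = 0.164 kJ/s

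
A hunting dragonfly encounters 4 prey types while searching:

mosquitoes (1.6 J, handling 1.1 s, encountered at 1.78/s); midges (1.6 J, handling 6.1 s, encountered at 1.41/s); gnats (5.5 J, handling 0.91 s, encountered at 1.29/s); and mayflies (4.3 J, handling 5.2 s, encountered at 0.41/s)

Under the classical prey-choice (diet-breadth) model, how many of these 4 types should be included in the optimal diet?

1

Profitabilities (E/h, J/s): gnats 6.04, mosquitoes 1.45, mayflies 0.827, midges 0.262. Add prey in this order while the next type's profitability exceeds the intake rate on those already taken.
Rate on top 1: 3.264. mosquitoes: 1.45 < 3.264 → exclude; stop.
Optimal diet: gnats — 1 of 4 types.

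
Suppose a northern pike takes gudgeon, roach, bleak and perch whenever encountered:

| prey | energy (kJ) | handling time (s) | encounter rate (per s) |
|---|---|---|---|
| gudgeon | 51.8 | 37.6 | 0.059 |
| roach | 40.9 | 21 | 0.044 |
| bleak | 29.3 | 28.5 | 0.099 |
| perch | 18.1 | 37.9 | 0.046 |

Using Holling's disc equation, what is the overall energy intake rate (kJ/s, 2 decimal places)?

R = (0.059×51.8 + 0.044×40.9 + 0.099×29.3 + 0.046×18.1) / (1 + 0.059×37.6 + 0.044×21 + 0.099×28.5 + 0.046×37.9) = 8.589/8.707 = 0.9864 kJ/s.

0.99 kJ/s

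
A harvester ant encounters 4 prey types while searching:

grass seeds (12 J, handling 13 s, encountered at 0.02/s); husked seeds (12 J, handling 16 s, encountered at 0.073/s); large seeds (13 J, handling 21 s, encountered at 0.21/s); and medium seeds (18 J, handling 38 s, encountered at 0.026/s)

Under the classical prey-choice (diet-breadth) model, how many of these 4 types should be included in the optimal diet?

3

Rank by E/h (J/s): grass seeds 0.923, husked seeds 0.75, large seeds 0.619, medium seeds 0.474. Include each in turn until the next type's E/h falls below the running intake rate.
Rate on top 1: 0.1905. husked seeds: 0.75 > 0.1905 → include.
Rate on top 2: 0.4596. large seeds: 0.619 > 0.4596 → include.
Rate on top 3: 0.5624. medium seeds: 0.474 < 0.5624 → exclude; stop.
Optimal diet: grass seeds, husked seeds, large seeds — 3 of 4 types.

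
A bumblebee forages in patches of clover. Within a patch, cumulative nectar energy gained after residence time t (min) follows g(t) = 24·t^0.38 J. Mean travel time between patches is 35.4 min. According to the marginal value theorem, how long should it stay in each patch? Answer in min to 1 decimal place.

By the marginal value theorem, leave when the instantaneous gain rate g'(t) equals the habitat-wide average g(t)/(T + t).
g'(t) = 0.38·24·t^-0.62. Setting 0.38·24·t^-0.62 = 24·t^0.38/(35.4+t) gives 0.38(35.4+t) = t, so 0.62·t = 0.38×35.4.
t* = 0.38×35.4/0.62 = 21.7 min.

21.7 min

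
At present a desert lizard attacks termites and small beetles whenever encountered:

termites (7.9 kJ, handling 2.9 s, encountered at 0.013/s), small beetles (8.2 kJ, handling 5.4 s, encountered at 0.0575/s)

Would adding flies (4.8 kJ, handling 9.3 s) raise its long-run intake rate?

Yes

Intake rate on the current diet: R = (0.013×7.9 + 0.0575×8.2) / (1 + 0.013×2.9 + 0.0575×5.4) = 0.5742/1.348 = 0.4259 kJ/s.
Profitability of flies: 4.8/9.3 = 0.5161 kJ/s.
Since 0.5161 > R, including flies increases the long-run rate.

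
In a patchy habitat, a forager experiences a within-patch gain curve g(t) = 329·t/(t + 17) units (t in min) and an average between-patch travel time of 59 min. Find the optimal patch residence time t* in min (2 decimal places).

31.67 min

Optimal t* satisfies g'(t*) = g(t*)/(T + t*).
g'(t) = 329·17/(t + 17)². Setting 329·17/(t+17)² = 329t/[(t+17)(59+t)] gives 17(59+t) = t(t+17), so t² = 17×59 = 1003.
t* = √1003 = 31.67 min.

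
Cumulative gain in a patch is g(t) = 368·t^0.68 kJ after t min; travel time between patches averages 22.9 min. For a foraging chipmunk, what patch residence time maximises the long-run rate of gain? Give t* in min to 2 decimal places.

48.66 min

By the marginal value theorem, leave when the instantaneous gain rate g'(t) equals the habitat-wide average g(t)/(T + t).
g'(t) = 0.68·368·t^-0.32. Setting 0.68·368·t^-0.32 = 368·t^0.68/(22.9+t) gives 0.68(22.9+t) = t, so 0.32·t = 0.68×22.9.
t* = 0.68×22.9/0.32 = 48.66 min.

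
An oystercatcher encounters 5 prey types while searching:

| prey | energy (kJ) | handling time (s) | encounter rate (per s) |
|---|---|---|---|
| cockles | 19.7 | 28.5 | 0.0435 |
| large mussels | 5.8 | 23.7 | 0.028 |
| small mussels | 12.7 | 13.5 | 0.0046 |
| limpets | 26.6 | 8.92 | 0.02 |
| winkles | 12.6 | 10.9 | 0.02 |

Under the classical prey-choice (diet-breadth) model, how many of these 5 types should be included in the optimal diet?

Rank by E/h (kJ/s): limpets 2.98, winkles 1.16, small mussels 0.941, cockles 0.691, large mussels 0.245. Include each in turn until the next type's E/h falls below the running intake rate.
Rate on top 1: 0.4515. winkles: 1.16 > 0.4515 → include.
Rate on top 2: 0.5614. small mussels: 0.941 > 0.5614 → include.
Rate on top 3: 0.5776. cockles: 0.691 > 0.5776 → include.
Rate on top 4: 0.6298. large mussels: 0.245 < 0.6298 → exclude; stop.
Optimal diet: limpets, winkles, small mussels, cockles — 4 of 5 types.

4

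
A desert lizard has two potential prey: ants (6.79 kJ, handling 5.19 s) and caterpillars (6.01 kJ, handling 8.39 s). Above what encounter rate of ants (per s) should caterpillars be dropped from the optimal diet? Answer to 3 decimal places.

0.233 per s

The zero-one rule: include caterpillars iff E₂/h₂ > λE₁/(1+λh₁). Equality gives the switch point.
λE₁h₂ = E₂ + λE₂h₁ ⇒ λ = E₂/(E₁h₂ − E₂h₁) = 6.01/(56.97 − 31.19) = 0.2332 per s.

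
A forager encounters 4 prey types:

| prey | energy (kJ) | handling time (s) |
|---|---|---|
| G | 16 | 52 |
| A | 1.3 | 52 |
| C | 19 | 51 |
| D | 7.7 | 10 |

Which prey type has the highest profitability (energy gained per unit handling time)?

In descending order of E/h:
D: 7.7/10 = 0.77 kJ/s
C: 19/51 = 0.373 kJ/s
G: 16/52 = 0.308 kJ/s
A: 1.3/52 = 0.025 kJ/s

D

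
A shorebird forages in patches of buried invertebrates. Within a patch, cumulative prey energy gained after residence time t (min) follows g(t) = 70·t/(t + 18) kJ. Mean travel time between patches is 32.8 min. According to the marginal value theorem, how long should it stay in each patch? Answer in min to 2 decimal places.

24.30 min

Optimal t* satisfies g'(t*) = g(t*)/(T + t*).
g'(t) = 70·18/(t + 18)². Setting 70·18/(t+18)² = 70t/[(t+18)(32.8+t)] gives 18(32.8+t) = t(t+18), so t² = 18×32.8 = 590.4.
t* = √590.4 = 24.3 min.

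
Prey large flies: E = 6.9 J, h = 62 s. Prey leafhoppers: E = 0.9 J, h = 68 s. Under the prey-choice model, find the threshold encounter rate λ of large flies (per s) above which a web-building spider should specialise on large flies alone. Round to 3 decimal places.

The zero-one rule: include leafhoppers iff E₂/h₂ > λE₁/(1+λh₁). Equality gives the switch point.
λE₁h₂ = E₂ + λE₂h₁ ⇒ λ = E₂/(E₁h₂ − E₂h₁) = 0.9/(469.2 − 55.8) = 0.002177 per s.

0.002 per s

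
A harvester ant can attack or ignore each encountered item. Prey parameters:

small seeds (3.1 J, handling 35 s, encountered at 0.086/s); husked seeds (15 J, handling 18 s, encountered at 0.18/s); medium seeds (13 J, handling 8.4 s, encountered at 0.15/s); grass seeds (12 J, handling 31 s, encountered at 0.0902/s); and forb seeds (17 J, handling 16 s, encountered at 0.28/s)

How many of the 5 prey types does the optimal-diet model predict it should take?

2

Rank by E/h (J/s): medium seeds 1.55, forb seeds 1.06, husked seeds 0.833, grass seeds 0.387, small seeds 0.0886. Include each in turn until the next type's E/h falls below the running intake rate.
Rate on top 1: 0.8628. forb seeds: 1.06 > 0.8628 → include.
Rate on top 2: 0.9955. husked seeds: 0.833 < 0.9955 → exclude; stop.
Optimal diet: medium seeds, forb seeds — 2 of 5 types.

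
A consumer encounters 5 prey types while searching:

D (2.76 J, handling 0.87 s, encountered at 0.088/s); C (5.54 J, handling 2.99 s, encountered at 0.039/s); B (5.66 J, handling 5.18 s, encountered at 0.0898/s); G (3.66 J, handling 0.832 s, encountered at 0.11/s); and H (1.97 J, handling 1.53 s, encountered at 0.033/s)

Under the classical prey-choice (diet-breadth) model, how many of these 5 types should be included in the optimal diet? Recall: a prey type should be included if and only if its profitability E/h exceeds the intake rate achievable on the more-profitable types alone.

5

E/h in descending order: G 4.4, D 3.17, C 1.85, H 1.29, B 1.09 J/s. The optimal diet is the largest prefix of this list for which every included type satisfies E_i/h_i > R on the types above it.
Rate on top 1: 0.3688. D: 3.17 > 0.3688 → include.
Rate on top 2: 0.5526. C: 1.85 > 0.5526 → include.
Rate on top 3: 0.6706. H: 1.29 > 0.6706 → include.
Rate on top 4: 0.694. B: 1.09 > 0.694 → include.
Optimal diet: G, D, C, H, B — 5 of 5 types.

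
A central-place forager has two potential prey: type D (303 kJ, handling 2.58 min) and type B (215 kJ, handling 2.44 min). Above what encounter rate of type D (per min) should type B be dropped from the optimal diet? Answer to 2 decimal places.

1.16 per min

Drop type B once their profitability E₂/h₂ falls below the rate achievable on type D alone: E₂/h₂ = λE₁/(1 + λh₁).
Solve for λ: λE₁h₂ = E₂(1 + λh₁) → λ(E₁h₂ − E₂h₁) = E₂ → λ = E₂/(E₁h₂ − E₂h₁).
λ = 215/(303×2.44 − 215×2.58) = 215/184.6 = 1.165 per min.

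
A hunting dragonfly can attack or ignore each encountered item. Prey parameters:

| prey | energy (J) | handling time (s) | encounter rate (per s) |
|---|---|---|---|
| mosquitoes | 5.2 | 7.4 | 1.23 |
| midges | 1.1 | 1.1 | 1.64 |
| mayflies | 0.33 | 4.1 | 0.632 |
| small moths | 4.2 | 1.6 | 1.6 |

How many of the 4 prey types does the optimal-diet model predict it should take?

Rank by E/h (J/s): small moths 2.62, midges 1, mosquitoes 0.703, mayflies 0.0805. Include each in turn until the next type's E/h falls below the running intake rate.
Rate on top 1: 1.888. midges: 1 < 1.888 → exclude; stop.
Optimal diet: small moths — 1 of 4 types.

1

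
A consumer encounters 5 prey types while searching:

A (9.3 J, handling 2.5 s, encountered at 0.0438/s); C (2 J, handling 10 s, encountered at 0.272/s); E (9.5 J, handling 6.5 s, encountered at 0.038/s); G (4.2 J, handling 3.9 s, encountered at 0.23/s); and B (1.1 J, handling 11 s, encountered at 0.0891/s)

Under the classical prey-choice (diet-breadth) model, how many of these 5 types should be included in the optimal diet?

E/h in descending order: A 3.72, E 1.46, G 1.08, C 0.2, B 0.1 J/s. The optimal diet is the largest prefix of this list for which every included type satisfies E_i/h_i > R on the types above it.
Rate on top 1: 0.3671. E: 1.46 > 0.3671 → include.
Rate on top 2: 0.5664. G: 1.08 > 0.5664 → include.
Rate on top 3: 0.7696. C: 0.2 < 0.7696 → exclude; stop.
Optimal diet: A, E, G — 3 of 5 types.

3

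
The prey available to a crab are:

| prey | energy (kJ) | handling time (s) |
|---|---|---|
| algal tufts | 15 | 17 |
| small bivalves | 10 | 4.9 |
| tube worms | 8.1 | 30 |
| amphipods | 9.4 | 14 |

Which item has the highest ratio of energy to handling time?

In descending order of E/h:
small bivalves: 10/4.9 = 2.04 kJ/s
algal tufts: 15/17 = 0.882 kJ/s
amphipods: 9.4/14 = 0.671 kJ/s
tube worms: 8.1/30 = 0.27 kJ/s

small bivalves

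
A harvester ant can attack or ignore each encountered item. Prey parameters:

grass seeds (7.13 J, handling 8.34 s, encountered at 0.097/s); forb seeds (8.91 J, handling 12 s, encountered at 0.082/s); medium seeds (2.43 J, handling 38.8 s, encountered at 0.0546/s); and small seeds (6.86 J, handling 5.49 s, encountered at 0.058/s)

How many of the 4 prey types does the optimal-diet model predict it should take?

3

Profitabilities (E/h, J/s): small seeds 1.25, grass seeds 0.855, forb seeds 0.743, medium seeds 0.0626. Add prey in this order while the next type's profitability exceeds the intake rate on those already taken.
Rate on top 1: 0.3018. grass seeds: 0.855 > 0.3018 → include.
Rate on top 2: 0.5121. forb seeds: 0.743 > 0.5121 → include.
Rate on top 3: 0.585. medium seeds: 0.0626 < 0.585 → exclude; stop.
Optimal diet: small seeds, grass seeds, forb seeds — 3 of 4 types.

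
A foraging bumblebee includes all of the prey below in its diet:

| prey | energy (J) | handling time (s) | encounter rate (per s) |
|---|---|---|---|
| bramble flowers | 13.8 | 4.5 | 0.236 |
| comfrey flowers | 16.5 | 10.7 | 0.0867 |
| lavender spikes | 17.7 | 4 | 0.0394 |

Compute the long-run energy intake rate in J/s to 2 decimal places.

1.71 J/s

R = (0.236×13.8 + 0.0867×16.5 + 0.0394×17.7) / (1 + 0.236×4.5 + 0.0867×10.7 + 0.0394×4) = 5.385/3.147 = 1.711 J/s.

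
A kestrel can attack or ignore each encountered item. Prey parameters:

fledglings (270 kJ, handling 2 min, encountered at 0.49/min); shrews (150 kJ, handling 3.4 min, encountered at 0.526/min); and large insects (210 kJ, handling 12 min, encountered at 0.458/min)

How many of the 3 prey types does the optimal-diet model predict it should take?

Rank by E/h (kJ/min): fledglings 135, shrews 44.1, large insects 17.5. Include each in turn until the next type's E/h falls below the running intake rate.
Rate on top 1: 66.82. shrews: 44.1 < 66.82 → exclude; stop.
Optimal diet: fledglings — 1 of 3 types.

1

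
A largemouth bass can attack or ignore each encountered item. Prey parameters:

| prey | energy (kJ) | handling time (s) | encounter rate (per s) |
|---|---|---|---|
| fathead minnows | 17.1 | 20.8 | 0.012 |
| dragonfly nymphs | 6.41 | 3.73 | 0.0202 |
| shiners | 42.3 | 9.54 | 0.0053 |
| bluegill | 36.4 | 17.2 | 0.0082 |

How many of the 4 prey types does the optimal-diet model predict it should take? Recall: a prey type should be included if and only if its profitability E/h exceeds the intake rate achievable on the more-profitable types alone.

4

Profitabilities (E/h, kJ/s): shiners 4.43, bluegill 2.12, dragonfly nymphs 1.72, fathead minnows 0.822. Add prey in this order while the next type's profitability exceeds the intake rate on those already taken.
Rate on top 1: 0.2134. bluegill: 2.12 > 0.2134 → include.
Rate on top 2: 0.4386. dragonfly nymphs: 1.72 > 0.4386 → include.
Rate on top 3: 0.5147. fathead minnows: 0.822 > 0.5147 → include.
Optimal diet: shiners, bluegill, dragonfly nymphs, fathead minnows — 4 of 4 types.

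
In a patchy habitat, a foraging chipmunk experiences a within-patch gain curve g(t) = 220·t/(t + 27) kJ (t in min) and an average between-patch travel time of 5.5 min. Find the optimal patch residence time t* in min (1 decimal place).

12.2 min

Maximise g(t)/(T+t): set derivative to zero → g'(t)(T+t) = g(t).
g'(t) = 220·27/(t + 27)². Setting 220·27/(t+27)² = 220t/[(t+27)(5.5+t)] gives 27(5.5+t) = t(t+27), so t² = 27×5.5 = 148.5.
t* = √148.5 = 12.19 min.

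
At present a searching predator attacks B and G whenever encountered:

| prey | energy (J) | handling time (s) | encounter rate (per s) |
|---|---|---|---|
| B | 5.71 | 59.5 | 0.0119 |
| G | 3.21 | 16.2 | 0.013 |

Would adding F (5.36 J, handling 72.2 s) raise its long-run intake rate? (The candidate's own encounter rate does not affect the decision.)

Current rate: (0.0119×5.71 + 0.013×3.21)/(1 + 0.0119×59.5 + 0.013×16.2) = 0.05716 J/s.
Profitability of F: 5.36/72.2 = 0.07424 J/s.
0.07424 > 0.05716, so adding F raises the average — include it.

Yes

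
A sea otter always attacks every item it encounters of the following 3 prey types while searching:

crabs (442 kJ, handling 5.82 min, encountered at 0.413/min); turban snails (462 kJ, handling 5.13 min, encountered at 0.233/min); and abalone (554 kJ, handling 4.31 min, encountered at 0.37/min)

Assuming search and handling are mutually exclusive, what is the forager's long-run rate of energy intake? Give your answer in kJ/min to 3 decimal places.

R = Σλ_iE_i / (1 + Σλ_ih_i)
Numerator: 0.413×442 + 0.233×462 + 0.37×554 = 495.2
Denominator: 1 + 0.413×5.82 + 0.233×5.13 + 0.37×4.31 = 6.194
R = 495.2/6.194 = 79.95 kJ/min

79.948 kJ/min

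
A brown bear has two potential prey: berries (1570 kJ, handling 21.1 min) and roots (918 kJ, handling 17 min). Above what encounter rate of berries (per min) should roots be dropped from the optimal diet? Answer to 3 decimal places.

0.125 per min

Drop roots once their profitability E₂/h₂ falls below the rate achievable on berries alone: E₂/h₂ = λE₁/(1 + λh₁).
Solve for λ: λE₁h₂ = E₂(1 + λh₁) → λ(E₁h₂ − E₂h₁) = E₂ → λ = E₂/(E₁h₂ − E₂h₁).
λ = 918/(1570×17 − 918×21.1) = 918/7320 = 0.1254 per min.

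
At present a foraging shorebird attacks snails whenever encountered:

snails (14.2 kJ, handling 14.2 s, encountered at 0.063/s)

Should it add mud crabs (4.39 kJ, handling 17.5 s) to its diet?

Current rate: (0.063×14.2)/(1 + 0.063×14.2) = 0.4722 kJ/s.
Profitability of mud crabs: 4.39/17.5 = 0.2509 kJ/s.
Since 0.2509 < R, time spent handling mud crabs is better spent searching.

No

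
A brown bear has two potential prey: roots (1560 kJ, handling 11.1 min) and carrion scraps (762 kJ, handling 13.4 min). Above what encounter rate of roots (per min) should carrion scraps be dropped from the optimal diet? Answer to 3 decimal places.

At the threshold, the rate on roots alone equals the profitability of carrion scraps: λ·1560/(1 + λ·11.1) = 762/13.4 = 56.87.
Rearranging, λ(1560 − 56.87×11.1) = 56.87, so λ = 56.87/928.8 = 0.06123 per min.

0.061 per min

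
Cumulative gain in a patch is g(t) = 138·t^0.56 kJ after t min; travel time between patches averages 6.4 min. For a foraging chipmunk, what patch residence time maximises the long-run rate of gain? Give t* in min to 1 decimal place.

8.1 min

Optimal t* satisfies g'(t*) = g(t*)/(T + t*).
g'(t) = 0.56·138·t^-0.44. Setting 0.56·138·t^-0.44 = 138·t^0.56/(6.4+t) gives 0.56(6.4+t) = t, so 0.44·t = 0.56×6.4.
t* = 0.56×6.4/0.44 = 8.145 min.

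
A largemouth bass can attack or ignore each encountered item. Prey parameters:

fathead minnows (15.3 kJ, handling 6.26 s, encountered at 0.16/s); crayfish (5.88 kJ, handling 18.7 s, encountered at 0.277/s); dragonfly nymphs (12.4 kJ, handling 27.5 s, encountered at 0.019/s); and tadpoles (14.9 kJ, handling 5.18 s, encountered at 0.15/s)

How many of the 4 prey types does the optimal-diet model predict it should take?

2

Profitabilities (E/h, kJ/s): tadpoles 2.88, fathead minnows 2.44, dragonfly nymphs 0.451, crayfish 0.314. Add prey in this order while the next type's profitability exceeds the intake rate on those already taken.
Rate on top 1: 1.258. fathead minnows: 2.44 > 1.258 → include.
Rate on top 2: 1.685. dragonfly nymphs: 0.451 < 1.685 → exclude; stop.
Optimal diet: tadpoles, fathead minnows — 2 of 4 types.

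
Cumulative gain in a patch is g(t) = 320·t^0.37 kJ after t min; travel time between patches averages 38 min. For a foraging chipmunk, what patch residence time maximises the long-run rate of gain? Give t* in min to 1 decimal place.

By the marginal value theorem, leave when the instantaneous gain rate g'(t) equals the habitat-wide average g(t)/(T + t).
g'(t) = 0.37·320·t^-0.63. Setting 0.37·320·t^-0.63 = 320·t^0.37/(38+t) gives 0.37(38+t) = t, so 0.63·t = 0.37×38.
t* = 0.37×38/0.63 = 22.32 min.

22.3 min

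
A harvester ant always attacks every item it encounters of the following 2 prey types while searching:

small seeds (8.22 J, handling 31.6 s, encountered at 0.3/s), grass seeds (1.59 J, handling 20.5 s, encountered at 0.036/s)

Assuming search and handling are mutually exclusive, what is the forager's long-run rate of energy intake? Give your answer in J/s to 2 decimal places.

0.22 J/s

R = Σλ_iE_i / (1 + Σλ_ih_i)
Numerator: 0.3×8.22 + 0.036×1.59 = 2.523
Denominator: 1 + 0.3×31.6 + 0.036×20.5 = 11.22
R = 2.523/11.22 = 0.2249 J/s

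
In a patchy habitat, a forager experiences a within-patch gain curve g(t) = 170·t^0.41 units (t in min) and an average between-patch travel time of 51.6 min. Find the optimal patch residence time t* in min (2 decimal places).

Maximise g(t)/(T+t): set derivative to zero → g'(t)(T+t) = g(t).
g'(t) = 0.41·170·t^-0.59. Setting 0.41·170·t^-0.59 = 170·t^0.41/(51.6+t) gives 0.41(51.6+t) = t, so 0.59·t = 0.41×51.6.
t* = 0.41×51.6/0.59 = 35.86 min.

35.86 min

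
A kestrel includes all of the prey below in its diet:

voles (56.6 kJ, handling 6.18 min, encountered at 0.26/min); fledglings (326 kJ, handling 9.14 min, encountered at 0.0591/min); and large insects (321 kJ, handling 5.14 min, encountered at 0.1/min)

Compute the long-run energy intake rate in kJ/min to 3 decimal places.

R = (0.26×56.6 + 0.0591×326 + 0.1×321) / (1 + 0.26×6.18 + 0.0591×9.14 + 0.1×5.14) = 66.08/3.661 = 18.05 kJ/min.

18.051 kJ/min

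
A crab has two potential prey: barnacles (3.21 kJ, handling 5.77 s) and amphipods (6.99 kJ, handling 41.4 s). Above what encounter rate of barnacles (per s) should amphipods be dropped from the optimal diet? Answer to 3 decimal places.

Drop amphipods once their profitability E₂/h₂ falls below the rate achievable on barnacles alone: E₂/h₂ = λE₁/(1 + λh₁).
Solve for λ: λE₁h₂ = E₂(1 + λh₁) → λ(E₁h₂ − E₂h₁) = E₂ → λ = E₂/(E₁h₂ − E₂h₁).
λ = 6.99/(3.21×41.4 − 6.99×5.77) = 6.99/92.56 = 0.07552 per s.

0.076 per s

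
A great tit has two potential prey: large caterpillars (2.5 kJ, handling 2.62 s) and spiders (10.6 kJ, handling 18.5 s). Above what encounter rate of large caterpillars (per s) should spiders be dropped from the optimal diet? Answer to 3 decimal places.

At the threshold, the rate on large caterpillars alone equals the profitability of spiders: λ·2.5/(1 + λ·2.62) = 10.6/18.5 = 0.573.
Rearranging, λ(2.5 − 0.573×2.62) = 0.573, so λ = 0.573/0.9988 = 0.5737 per s.

0.574 per s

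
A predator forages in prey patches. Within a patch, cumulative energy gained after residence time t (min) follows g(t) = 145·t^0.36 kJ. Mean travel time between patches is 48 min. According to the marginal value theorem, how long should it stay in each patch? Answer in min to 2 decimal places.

27.00 min

Maximise g(t)/(T+t): set derivative to zero → g'(t)(T+t) = g(t).
g'(t) = 0.36·145·t^-0.64. Setting 0.36·145·t^-0.64 = 145·t^0.36/(48+t) gives 0.36(48+t) = t, so 0.64·t = 0.36×48.
t* = 0.36×48/0.64 = 27 min.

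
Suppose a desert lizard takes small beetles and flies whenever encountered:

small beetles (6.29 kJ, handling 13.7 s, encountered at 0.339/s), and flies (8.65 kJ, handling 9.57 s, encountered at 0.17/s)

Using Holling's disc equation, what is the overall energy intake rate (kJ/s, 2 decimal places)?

R = (0.339×6.29 + 0.17×8.65) / (1 + 0.339×13.7 + 0.17×9.57) = 3.603/7.271 = 0.4955 kJ/s.

0.50 kJ/s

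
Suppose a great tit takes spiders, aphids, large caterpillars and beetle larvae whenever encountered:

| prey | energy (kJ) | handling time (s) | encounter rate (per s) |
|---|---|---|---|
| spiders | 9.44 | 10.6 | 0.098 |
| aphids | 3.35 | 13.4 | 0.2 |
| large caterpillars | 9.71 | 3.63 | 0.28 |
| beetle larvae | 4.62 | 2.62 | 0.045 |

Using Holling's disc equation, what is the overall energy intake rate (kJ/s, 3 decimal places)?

Energy encountered per unit search time: 0.098×9.44 + 0.2×3.35 + 0.28×9.71 + 0.045×4.62 = 4.522 kJ/s.
Handling time per unit search time: 0.098×10.6 + 0.2×13.4 + 0.28×3.63 + 0.045×2.62 = 4.853.
Rate = 4.522/(1 + 4.853) = 0.7726 kJ/s.

0.773 kJ/s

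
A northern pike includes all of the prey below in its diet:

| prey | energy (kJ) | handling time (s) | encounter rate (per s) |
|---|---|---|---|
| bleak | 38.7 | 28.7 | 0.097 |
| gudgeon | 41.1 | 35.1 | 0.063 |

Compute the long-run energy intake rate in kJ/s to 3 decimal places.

1.058 kJ/s

R = Σλ_iE_i / (1 + Σλ_ih_i)
Numerator: 0.097×38.7 + 0.063×41.1 = 6.343
Denominator: 1 + 0.097×28.7 + 0.063×35.1 = 5.995
R = 6.343/5.995 = 1.058 kJ/s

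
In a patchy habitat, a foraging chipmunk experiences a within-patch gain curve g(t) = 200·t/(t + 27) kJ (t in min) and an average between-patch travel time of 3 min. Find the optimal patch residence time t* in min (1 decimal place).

9.0 min

Optimal t* satisfies g'(t*) = g(t*)/(T + t*).
g'(t) = 200·27/(t + 27)². Setting 200·27/(t+27)² = 200t/[(t+27)(3+t)] gives 27(3+t) = t(t+27), so t² = 27×3 = 81.
t* = √81 = 9 min.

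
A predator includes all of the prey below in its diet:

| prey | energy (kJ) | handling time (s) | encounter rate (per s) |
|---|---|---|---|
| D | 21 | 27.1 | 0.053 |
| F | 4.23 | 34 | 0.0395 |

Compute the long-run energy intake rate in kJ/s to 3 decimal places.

0.339 kJ/s

R = (0.053×21 + 0.0395×4.23) / (1 + 0.053×27.1 + 0.0395×34) = 1.28/3.779 = 0.3387 kJ/s.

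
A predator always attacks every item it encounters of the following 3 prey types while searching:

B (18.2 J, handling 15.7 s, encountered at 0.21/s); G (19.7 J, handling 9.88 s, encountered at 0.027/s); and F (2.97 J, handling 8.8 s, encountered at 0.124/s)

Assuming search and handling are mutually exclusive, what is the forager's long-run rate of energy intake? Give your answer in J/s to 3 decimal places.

R = (0.21×18.2 + 0.027×19.7 + 0.124×2.97) / (1 + 0.21×15.7 + 0.027×9.88 + 0.124×8.8) = 4.722/5.655 = 0.8351 J/s.

0.835 J/s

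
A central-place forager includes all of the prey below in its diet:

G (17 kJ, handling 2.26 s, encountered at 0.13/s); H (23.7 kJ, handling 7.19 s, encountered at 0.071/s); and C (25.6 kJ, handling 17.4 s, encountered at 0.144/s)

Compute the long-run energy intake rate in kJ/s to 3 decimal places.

R = Σλ_iE_i / (1 + Σλ_ih_i)
Numerator: 0.13×17 + 0.071×23.7 + 0.144×25.6 = 7.579
Denominator: 1 + 0.13×2.26 + 0.071×7.19 + 0.144×17.4 = 4.31
R = 7.579/4.31 = 1.759 kJ/s

1.759 kJ/s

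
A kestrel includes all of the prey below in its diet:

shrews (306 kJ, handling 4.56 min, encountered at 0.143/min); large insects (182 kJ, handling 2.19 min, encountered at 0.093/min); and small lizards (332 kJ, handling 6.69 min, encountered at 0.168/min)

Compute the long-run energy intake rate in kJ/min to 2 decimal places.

Energy encountered per unit search time: 0.143×306 + 0.093×182 + 0.168×332 = 116.5 kJ/min.
Handling time per unit search time: 0.143×4.56 + 0.093×2.19 + 0.168×6.69 = 1.98.
Rate = 116.5/(1 + 1.98) = 39.08 kJ/min.

39.08 kJ/min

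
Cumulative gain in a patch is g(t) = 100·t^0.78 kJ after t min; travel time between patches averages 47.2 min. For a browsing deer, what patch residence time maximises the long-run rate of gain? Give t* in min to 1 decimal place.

Optimal t* satisfies g'(t*) = g(t*)/(T + t*).
g'(t) = 0.78·100·t^-0.22. Setting 0.78·100·t^-0.22 = 100·t^0.78/(47.2+t) gives 0.78(47.2+t) = t, so 0.22·t = 0.78×47.2.
t* = 0.78×47.2/0.22 = 167.3 min.

167.3 min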